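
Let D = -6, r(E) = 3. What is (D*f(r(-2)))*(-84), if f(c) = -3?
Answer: -1512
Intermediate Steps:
(D*f(r(-2)))*(-84) = -6*(-3)*(-84) = 18*(-84) = -1512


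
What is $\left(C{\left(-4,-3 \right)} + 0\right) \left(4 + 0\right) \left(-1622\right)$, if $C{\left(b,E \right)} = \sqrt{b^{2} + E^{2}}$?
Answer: $-32440$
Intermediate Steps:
$C{\left(b,E \right)} = \sqrt{E^{2} + b^{2}}$
$\left(C{\left(-4,-3 \right)} + 0\right) \left(4 + 0\right) \left(-1622\right) = \left(\sqrt{\left(-3\right)^{2} + \left(-4\right)^{2}} + 0\right) \left(4 + 0\right) \left(-1622\right) = \left(\sqrt{9 + 16} + 0\right) 4 \left(-1622\right) = \left(\sqrt{25} + 0\right) 4 \left(-1622\right) = \left(5 + 0\right) 4 \left(-1622\right) = 5 \cdot 4 \left(-1622\right) = 20 \left(-1622\right) = -32440$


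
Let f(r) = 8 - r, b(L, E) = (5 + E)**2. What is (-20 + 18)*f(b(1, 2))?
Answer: 82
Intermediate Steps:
(-20 + 18)*f(b(1, 2)) = (-20 + 18)*(8 - (5 + 2)**2) = -2*(8 - 1*7**2) = -2*(8 - 1*49) = -2*(8 - 49) = -2*(-41) = 82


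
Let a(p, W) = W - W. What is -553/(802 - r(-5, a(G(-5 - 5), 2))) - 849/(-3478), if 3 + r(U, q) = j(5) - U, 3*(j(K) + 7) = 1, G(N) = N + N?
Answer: -1857711/4208380 ≈ -0.44143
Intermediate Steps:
G(N) = 2*N
j(K) = -20/3 (j(K) = -7 + (⅓)*1 = -7 + ⅓ = -20/3)
a(p, W) = 0
r(U, q) = -29/3 - U (r(U, q) = -3 + (-20/3 - U) = -29/3 - U)
-553/(802 - r(-5, a(G(-5 - 5), 2))) - 849/(-3478) = -553/(802 - (-29/3 - 1*(-5))) - 849/(-3478) = -553/(802 - (-29/3 + 5)) - 849*(-1/3478) = -553/(802 - 1*(-14/3)) + 849/3478 = -553/(802 + 14/3) + 849/3478 = -553/2420/3 + 849/3478 = -553*3/2420 + 849/3478 = -1659/2420 + 849/3478 = -1857711/4208380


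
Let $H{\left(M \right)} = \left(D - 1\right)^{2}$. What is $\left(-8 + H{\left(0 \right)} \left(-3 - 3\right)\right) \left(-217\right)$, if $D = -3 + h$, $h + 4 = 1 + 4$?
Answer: $13454$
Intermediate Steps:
$h = 1$ ($h = -4 + \left(1 + 4\right) = -4 + 5 = 1$)
$D = -2$ ($D = -3 + 1 = -2$)
$H{\left(M \right)} = 9$ ($H{\left(M \right)} = \left(-2 - 1\right)^{2} = \left(-3\right)^{2} = 9$)
$\left(-8 + H{\left(0 \right)} \left(-3 - 3\right)\right) \left(-217\right) = \left(-8 + 9 \left(-3 - 3\right)\right) \left(-217\right) = \left(-8 + 9 \left(-6\right)\right) \left(-217\right) = \left(-8 - 54\right) \left(-217\right) = \left(-62\right) \left(-217\right) = 13454$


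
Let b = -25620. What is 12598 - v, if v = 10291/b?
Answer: 322771051/25620 ≈ 12598.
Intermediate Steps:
v = -10291/25620 (v = 10291/(-25620) = 10291*(-1/25620) = -10291/25620 ≈ -0.40168)
12598 - v = 12598 - 1*(-10291/25620) = 12598 + 10291/25620 = 322771051/25620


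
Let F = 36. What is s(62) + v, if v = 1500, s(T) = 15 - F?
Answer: 1479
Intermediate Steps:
s(T) = -21 (s(T) = 15 - 1*36 = 15 - 36 = -21)
s(62) + v = -21 + 1500 = 1479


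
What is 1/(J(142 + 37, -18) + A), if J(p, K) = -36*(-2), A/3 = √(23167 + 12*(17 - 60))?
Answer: -8/22075 + √22651/66225 ≈ 0.0019102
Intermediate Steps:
A = 3*√22651 (A = 3*√(23167 + 12*(17 - 60)) = 3*√(23167 + 12*(-43)) = 3*√(23167 - 516) = 3*√22651 ≈ 451.51)
J(p, K) = 72
1/(J(142 + 37, -18) + A) = 1/(72 + 3*√22651)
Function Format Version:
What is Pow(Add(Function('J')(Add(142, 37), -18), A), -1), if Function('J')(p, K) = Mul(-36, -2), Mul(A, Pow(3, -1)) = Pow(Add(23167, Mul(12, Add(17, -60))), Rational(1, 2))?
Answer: Add(Rational(-8, 22075), Mul(Rational(1, 66225), Pow(22651, Rational(1, 2)))) ≈ 0.0019102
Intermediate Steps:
A = Mul(3, Pow(22651, Rational(1, 2))) (A = Mul(3, Pow(Add(23167, Mul(12, Add(17, -60))), Rational(1, 2))) = Mul(3, Pow(Add(23167, Mul(12, -43)), Rational(1, 2))) = Mul(3, Pow(Add(23167, -516), Rational(1, 2))) = Mul(3, Pow(22651, Rational(1, 2))) ≈ 451.51)
Function('J')(p, K) = 72
Pow(Add(Function('J')(Add(142, 37), -18), A), -1) = Pow(Add(72, Mul(3, Pow(22651, Rational(1, 2)))), -1)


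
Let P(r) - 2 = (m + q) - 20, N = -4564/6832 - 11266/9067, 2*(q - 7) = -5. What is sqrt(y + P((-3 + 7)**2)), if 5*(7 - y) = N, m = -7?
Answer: I*sqrt(16051322004971)/1106174 ≈ 3.6219*I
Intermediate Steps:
q = 9/2 (q = 7 + (1/2)*(-5) = 7 - 5/2 = 9/2 ≈ 4.5000)
N = -4226825/2212348 (N = -4564*1/6832 - 11266*1/9067 = -163/244 - 11266/9067 = -4226825/2212348 ≈ -1.9106)
P(r) = -41/2 (P(r) = 2 + ((-7 + 9/2) - 20) = 2 + (-5/2 - 20) = 2 - 45/2 = -41/2)
y = 16331801/2212348 (y = 7 - 1/5*(-4226825/2212348) = 7 + 845365/2212348 = 16331801/2212348 ≈ 7.3821)
sqrt(y + P((-3 + 7)**2)) = sqrt(16331801/2212348 - 41/2) = sqrt(-29021333/2212348) = I*sqrt(16051322004971)/1106174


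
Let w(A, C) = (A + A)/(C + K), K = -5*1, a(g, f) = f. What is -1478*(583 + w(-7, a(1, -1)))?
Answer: -2595368/3 ≈ -8.6512e+5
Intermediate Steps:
K = -5
w(A, C) = 2*A/(-5 + C) (w(A, C) = (A + A)/(C - 5) = (2*A)/(-5 + C) = 2*A/(-5 + C))
-1478*(583 + w(-7, a(1, -1))) = -1478*(583 + 2*(-7)/(-5 - 1)) = -1478*(583 + 2*(-7)/(-6)) = -1478*(583 + 2*(-7)*(-⅙)) = -1478*(583 + 7/3) = -1478*1756/3 = -2595368/3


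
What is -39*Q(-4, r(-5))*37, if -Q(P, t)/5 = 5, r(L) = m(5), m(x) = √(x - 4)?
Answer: 36075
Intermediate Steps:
m(x) = √(-4 + x)
r(L) = 1 (r(L) = √(-4 + 5) = √1 = 1)
Q(P, t) = -25 (Q(P, t) = -5*5 = -25)
-39*Q(-4, r(-5))*37 = -39*(-25)*37 = 975*37 = 36075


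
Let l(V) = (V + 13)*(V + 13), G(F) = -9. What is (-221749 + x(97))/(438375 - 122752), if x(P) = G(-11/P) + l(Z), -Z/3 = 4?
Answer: -221757/315623 ≈ -0.70260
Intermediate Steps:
Z = -12 (Z = -3*4 = -12)
l(V) = (13 + V)**2 (l(V) = (13 + V)*(13 + V) = (13 + V)**2)
x(P) = -8 (x(P) = -9 + (13 - 12)**2 = -9 + 1**2 = -9 + 1 = -8)
(-221749 + x(97))/(438375 - 122752) = (-221749 - 8)/(438375 - 122752) = -221757/315623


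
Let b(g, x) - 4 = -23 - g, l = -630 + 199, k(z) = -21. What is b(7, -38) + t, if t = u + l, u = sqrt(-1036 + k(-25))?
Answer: -457 + I*sqrt(1057) ≈ -457.0 + 32.512*I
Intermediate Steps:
u = I*sqrt(1057) (u = sqrt(-1036 - 21) = sqrt(-1057) = I*sqrt(1057) ≈ 32.512*I)
l = -431
b(g, x) = -19 - g (b(g, x) = 4 + (-23 - g) = -19 - g)
t = -431 + I*sqrt(1057) (t = I*sqrt(1057) - 431 = -431 + I*sqrt(1057) ≈ -431.0 + 32.512*I)
b(7, -38) + t = (-19 - 1*7) + (-431 + I*sqrt(1057)) = (-19 - 7) + (-431 + I*sqrt(1057)) = -26 + (-431 + I*sqrt(1057)) = -457 + I*sqrt(1057)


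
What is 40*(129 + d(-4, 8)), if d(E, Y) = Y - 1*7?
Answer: 5200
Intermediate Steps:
d(E, Y) = -7 + Y (d(E, Y) = Y - 7 = -7 + Y)
40*(129 + d(-4, 8)) = 40*(129 + (-7 + 8)) = 40*(129 + 1) = 40*130 = 5200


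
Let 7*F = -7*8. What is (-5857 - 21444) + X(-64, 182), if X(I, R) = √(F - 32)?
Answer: -27301 + 2*I*√10 ≈ -27301.0 + 6.3246*I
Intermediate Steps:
F = -8 (F = (-7*8)/7 = (⅐)*(-56) = -8)
X(I, R) = 2*I*√10 (X(I, R) = √(-8 - 32) = √(-40) = 2*I*√10)
(-5857 - 21444) + X(-64, 182) = (-5857 - 21444) + 2*I*√10 = -27301 + 2*I*√10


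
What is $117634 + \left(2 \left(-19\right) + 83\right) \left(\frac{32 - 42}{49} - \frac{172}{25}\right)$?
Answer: $\frac{28742228}{245} \approx 1.1732 \cdot 10^{5}$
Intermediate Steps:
$117634 + \left(2 \left(-19\right) + 83\right) \left(\frac{32 - 42}{49} - \frac{172}{25}\right) = 117634 + \left(-38 + 83\right) \left(\left(32 - 42\right) \frac{1}{49} - \frac{172}{25}\right) = 117634 + 45 \left(\left(-10\right) \frac{1}{49} - \frac{172}{25}\right) = 117634 + 45 \left(- \frac{10}{49} - \frac{172}{25}\right) = 117634 + 45 \left(- \frac{8678}{1225}\right) = 117634 - \frac{78102}{245} = \frac{28742228}{245}$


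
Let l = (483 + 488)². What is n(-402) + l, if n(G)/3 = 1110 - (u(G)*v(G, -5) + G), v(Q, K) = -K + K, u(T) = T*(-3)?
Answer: 947377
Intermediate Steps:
u(T) = -3*T
v(Q, K) = 0
l = 942841 (l = 971² = 942841)
n(G) = 3330 - 3*G (n(G) = 3*(1110 - (-3*G*0 + G)) = 3*(1110 - (0 + G)) = 3*(1110 - G) = 3330 - 3*G)
n(-402) + l = (3330 - 3*(-402)) + 942841 = (3330 + 1206) + 942841 = 4536 + 942841 = 947377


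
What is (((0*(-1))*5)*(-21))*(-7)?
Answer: 0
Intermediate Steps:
(((0*(-1))*5)*(-21))*(-7) = ((0*5)*(-21))*(-7) = (0*(-21))*(-7) = 0*(-7) = 0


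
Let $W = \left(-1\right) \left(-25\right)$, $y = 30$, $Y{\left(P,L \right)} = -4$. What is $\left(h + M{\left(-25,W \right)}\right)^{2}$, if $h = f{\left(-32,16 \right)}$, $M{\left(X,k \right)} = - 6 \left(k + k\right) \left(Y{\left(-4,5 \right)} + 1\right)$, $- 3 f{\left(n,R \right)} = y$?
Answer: $792100$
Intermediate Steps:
$f{\left(n,R \right)} = -10$ ($f{\left(n,R \right)} = \left(- \frac{1}{3}\right) 30 = -10$)
$W = 25$
$M{\left(X,k \right)} = 36 k$ ($M{\left(X,k \right)} = - 6 \left(k + k\right) \left(-4 + 1\right) = - 6 \cdot 2 k \left(-3\right) = - 6 \left(- 6 k\right) = 36 k$)
$h = -10$
$\left(h + M{\left(-25,W \right)}\right)^{2} = \left(-10 + 36 \cdot 25\right)^{2} = \left(-10 + 900\right)^{2} = 890^{2} = 792100$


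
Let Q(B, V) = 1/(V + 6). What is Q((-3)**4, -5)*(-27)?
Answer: -27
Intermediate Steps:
Q(B, V) = 1/(6 + V)
Q((-3)**4, -5)*(-27) = -27/(6 - 5) = -27/1 = 1*(-27) = -27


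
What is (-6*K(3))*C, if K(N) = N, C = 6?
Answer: -108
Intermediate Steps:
(-6*K(3))*C = -6*3*6 = -18*6 = -108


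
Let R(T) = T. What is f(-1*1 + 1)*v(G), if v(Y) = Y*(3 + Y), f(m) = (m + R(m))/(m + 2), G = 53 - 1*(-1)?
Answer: 0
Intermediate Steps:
G = 54 (G = 53 + 1 = 54)
f(m) = 2*m/(2 + m) (f(m) = (m + m)/(m + 2) = (2*m)/(2 + m) = 2*m/(2 + m))
f(-1*1 + 1)*v(G) = (2*(-1*1 + 1)/(2 + (-1*1 + 1)))*(54*(3 + 54)) = (2*(-1 + 1)/(2 + (-1 + 1)))*(54*57) = (2*0/(2 + 0))*3078 = (2*0/2)*3078 = (2*0*(1/2))*3078 = 0*3078 = 0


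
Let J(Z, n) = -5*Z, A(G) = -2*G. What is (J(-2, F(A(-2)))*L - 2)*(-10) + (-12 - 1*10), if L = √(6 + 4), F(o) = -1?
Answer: -2 - 100*√10 ≈ -318.23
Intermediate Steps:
L = √10 ≈ 3.1623
(J(-2, F(A(-2)))*L - 2)*(-10) + (-12 - 1*10) = ((-5*(-2))*√10 - 2)*(-10) + (-12 - 1*10) = (10*√10 - 2)*(-10) + (-12 - 10) = (-2 + 10*√10)*(-10) - 22 = (20 - 100*√10) - 22 = -2 - 100*√10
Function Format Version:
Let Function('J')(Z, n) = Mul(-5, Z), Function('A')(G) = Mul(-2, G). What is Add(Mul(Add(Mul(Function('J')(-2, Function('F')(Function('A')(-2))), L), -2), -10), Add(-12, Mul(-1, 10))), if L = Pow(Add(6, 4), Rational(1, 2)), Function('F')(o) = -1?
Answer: Add(-2, Mul(-100, Pow(10, Rational(1, 2)))) ≈ -318.23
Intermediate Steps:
L = Pow(10, Rational(1, 2)) ≈ 3.1623
Add(Mul(Add(Mul(Function('J')(-2, Function('F')(Function('A')(-2))), L), -2), -10), Add(-12, Mul(-1, 10))) = Add(Mul(Add(Mul(Mul(-5, -2), Pow(10, Rational(1, 2))), -2), -10), Add(-12, Mul(-1, 10))) = Add(Mul(Add(Mul(10, Pow(10, Rational(1, 2))), -2), -10), Add(-12, -10)) = Add(Mul(Add(-2, Mul(10, Pow(10, Rational(1, 2)))), -10), -22) = Add(Add(20, Mul(-100, Pow(10, Rational(1, 2)))), -22) = Add(-2, Mul(-100, Pow(10, Rational(1, 2))))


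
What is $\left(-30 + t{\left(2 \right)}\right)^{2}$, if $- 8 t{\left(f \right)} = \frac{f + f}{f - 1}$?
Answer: $\frac{3721}{4} \approx 930.25$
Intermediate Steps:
$t{\left(f \right)} = - \frac{f}{4 \left(-1 + f\right)}$ ($t{\left(f \right)} = - \frac{\left(f + f\right) \frac{1}{f - 1}}{8} = - \frac{2 f \frac{1}{-1 + f}}{8} = - \frac{f}{4 \left(-1 + f\right)}$)
$\left(-30 + t{\left(2 \right)}\right)^{2} = \left(-30 - \frac{2}{-4 + 4 \cdot 2}\right)^{2} = \left(-30 - \frac{2}{-4 + 8}\right)^{2} = \left(-30 - \frac{2}{4}\right)^{2} = \left(-30 - 2 \cdot \frac{1}{4}\right)^{2} = \left(-30 - \frac{1}{2}\right)^{2} = \left(- \frac{61}{2}\right)^{2} = \frac{3721}{4}$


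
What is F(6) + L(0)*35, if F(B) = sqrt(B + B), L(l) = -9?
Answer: -315 + 2*sqrt(3) ≈ -311.54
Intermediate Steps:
F(B) = sqrt(2)*sqrt(B) (F(B) = sqrt(2*B) = sqrt(2)*sqrt(B))
F(6) + L(0)*35 = sqrt(2)*sqrt(6) - 9*35 = 2*sqrt(3) - 315 = -315 + 2*sqrt(3)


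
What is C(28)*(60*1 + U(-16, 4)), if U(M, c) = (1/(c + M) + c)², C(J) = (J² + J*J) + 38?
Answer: 8711747/72 ≈ 1.2100e+5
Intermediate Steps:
C(J) = 38 + 2*J² (C(J) = (J² + J²) + 38 = 2*J² + 38 = 38 + 2*J²)
U(M, c) = (c + 1/(M + c))² (U(M, c) = (1/(M + c) + c)² = (c + 1/(M + c))²)
C(28)*(60*1 + U(-16, 4)) = (38 + 2*28²)*(60*1 + (1 + 4² - 16*4)²/(-16 + 4)²) = (38 + 2*784)*(60 + (1 + 16 - 64)²/(-12)²) = (38 + 1568)*(60 + (1/144)*(-47)²) = 1606*(60 + (1/144)*2209) = 1606*(60 + 2209/144) = 1606*(10849/144) = 8711747/72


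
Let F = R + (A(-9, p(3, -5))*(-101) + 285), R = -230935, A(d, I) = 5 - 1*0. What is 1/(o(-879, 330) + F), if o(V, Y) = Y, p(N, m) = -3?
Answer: -1/230825 ≈ -4.3323e-6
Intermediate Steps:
A(d, I) = 5 (A(d, I) = 5 + 0 = 5)
F = -231155 (F = -230935 + (5*(-101) + 285) = -230935 + (-505 + 285) = -230935 - 220 = -231155)
1/(o(-879, 330) + F) = 1/(330 - 231155) = 1/(-230825) = -1/230825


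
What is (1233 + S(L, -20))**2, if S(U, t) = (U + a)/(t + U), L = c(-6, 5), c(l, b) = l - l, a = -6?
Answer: 152102889/100 ≈ 1.5210e+6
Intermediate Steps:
c(l, b) = 0
L = 0
S(U, t) = (-6 + U)/(U + t) (S(U, t) = (U - 6)/(t + U) = (-6 + U)/(U + t))
(1233 + S(L, -20))**2 = (1233 + (-6 + 0)/(0 - 20))**2 = (1233 - 6/(-20))**2 = (1233 - 1/20*(-6))**2 = (1233 + 3/10)**2 = (12333/10)**2 = 152102889/100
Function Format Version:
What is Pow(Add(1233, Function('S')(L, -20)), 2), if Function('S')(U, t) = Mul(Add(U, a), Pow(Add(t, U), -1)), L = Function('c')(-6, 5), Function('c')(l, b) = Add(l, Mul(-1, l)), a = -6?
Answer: Rational(152102889, 100) ≈ 1.5210e+6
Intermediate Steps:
Function('c')(l, b) = 0
L = 0
Function('S')(U, t) = Mul(Pow(Add(U, t), -1), Add(-6, U)) (Function('S')(U, t) = Mul(Add(U, -6), Pow(Add(t, U), -1)) = Mul(Add(-6, U), Pow(Add(U, t), -1)) = Mul(Pow(Add(U, t), -1), Add(-6, U)))
Pow(Add(1233, Function('S')(L, -20)), 2) = Pow(Add(1233, Mul(Pow(Add(0, -20), -1), Add(-6, 0))), 2) = Pow(Add(1233, Mul(Pow(-20, -1), -6)), 2) = Pow(Add(1233, Mul(Rational(-1, 20), -6)), 2) = Pow(Add(1233, Rational(3, 10)), 2) = Pow(Rational(12333, 10), 2) = Rational(152102889, 100)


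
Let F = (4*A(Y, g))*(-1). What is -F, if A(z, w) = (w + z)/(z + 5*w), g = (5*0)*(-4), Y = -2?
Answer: 4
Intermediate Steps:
g = 0 (g = 0*(-4) = 0)
A(z, w) = (w + z)/(z + 5*w)
F = -4 (F = (4*((0 - 2)/(-2 + 5*0)))*(-1) = (4*(-2/(-2 + 0)))*(-1) = (4*(-2/(-2)))*(-1) = (4*(-½*(-2)))*(-1) = (4*1)*(-1) = 4*(-1) = -4)
-F = -1*(-4) = 4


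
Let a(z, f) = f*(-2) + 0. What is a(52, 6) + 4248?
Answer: 4236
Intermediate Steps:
a(z, f) = -2*f (a(z, f) = -2*f + 0 = -2*f)
a(52, 6) + 4248 = -2*6 + 4248 = -12 + 4248 = 4236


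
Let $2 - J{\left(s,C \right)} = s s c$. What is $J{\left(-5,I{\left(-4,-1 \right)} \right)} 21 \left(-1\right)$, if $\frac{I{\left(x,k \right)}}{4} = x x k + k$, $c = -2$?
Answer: $-1092$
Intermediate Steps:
$I{\left(x,k \right)} = 4 k + 4 k x^{2}$ ($I{\left(x,k \right)} = 4 \left(x x k + k\right) = 4 \left(x^{2} k + k\right) = 4 \left(k x^{2} + k\right) = 4 \left(k + k x^{2}\right) = 4 k + 4 k x^{2}$)
$J{\left(s,C \right)} = 2 + 2 s^{2}$ ($J{\left(s,C \right)} = 2 - s s \left(-2\right) = 2 - s^{2} \left(-2\right) = 2 - - 2 s^{2} = 2 + 2 s^{2}$)
$J{\left(-5,I{\left(-4,-1 \right)} \right)} 21 \left(-1\right) = \left(2 + 2 \left(-5\right)^{2}\right) 21 \left(-1\right) = \left(2 + 2 \cdot 25\right) 21 \left(-1\right) = \left(2 + 50\right) 21 \left(-1\right) = 52 \cdot 21 \left(-1\right) = 1092 \left(-1\right) = -1092$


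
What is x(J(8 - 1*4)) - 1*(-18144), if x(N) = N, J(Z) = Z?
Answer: 18148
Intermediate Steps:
x(J(8 - 1*4)) - 1*(-18144) = (8 - 1*4) - 1*(-18144) = (8 - 4) + 18144 = 4 + 18144 = 18148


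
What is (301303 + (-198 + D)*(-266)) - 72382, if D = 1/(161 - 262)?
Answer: 28440755/101 ≈ 2.8159e+5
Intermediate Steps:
D = -1/101 (D = 1/(-101) = -1/101 ≈ -0.0099010)
(301303 + (-198 + D)*(-266)) - 72382 = (301303 + (-198 - 1/101)*(-266)) - 72382 = (301303 - 19999/101*(-266)) - 72382 = (301303 + 5319734/101) - 72382 = 35751337/101 - 72382 = 28440755/101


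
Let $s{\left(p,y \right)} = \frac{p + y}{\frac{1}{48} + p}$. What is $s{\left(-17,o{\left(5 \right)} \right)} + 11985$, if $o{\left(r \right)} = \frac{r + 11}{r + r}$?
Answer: $\frac{48842571}{4075} \approx 11986.0$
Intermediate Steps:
$o{\left(r \right)} = \frac{11 + r}{2 r}$
$s{\left(p,y \right)} = \frac{p + y}{\frac{1}{48} + p}$
$s{\left(-17,o{\left(5 \right)} \right)} + 11985 = \frac{48 \left(-17 + \frac{11 + 5}{2 \cdot 5}\right)}{1 + 48 \left(-17\right)} + 11985 = \frac{48 \left(-17 + \frac{1}{2} \cdot \frac{1}{5} \cdot 16\right)}{1 - 816} + 11985 = \frac{48 \left(-17 + \frac{8}{5}\right)}{-815} + 11985 = 48 \left(- \frac{1}{815}\right) \left(- \frac{77}{5}\right) + 11985 = \frac{3696}{4075} + 11985 = \frac{48842571}{4075}$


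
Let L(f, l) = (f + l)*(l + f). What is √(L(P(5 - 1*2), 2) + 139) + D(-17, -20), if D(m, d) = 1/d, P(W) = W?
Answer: -1/20 + 2*√41 ≈ 12.756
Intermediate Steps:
L(f, l) = (f + l)² (L(f, l) = (f + l)*(f + l) = (f + l)²)
√(L(P(5 - 1*2), 2) + 139) + D(-17, -20) = √(((5 - 1*2) + 2)² + 139) + 1/(-20) = √(((5 - 2) + 2)² + 139) - 1/20 = √((3 + 2)² + 139) - 1/20 = √(5² + 139) - 1/20 = √(25 + 139) - 1/20 = √164 - 1/20 = 2*√41 - 1/20 = -1/20 + 2*√41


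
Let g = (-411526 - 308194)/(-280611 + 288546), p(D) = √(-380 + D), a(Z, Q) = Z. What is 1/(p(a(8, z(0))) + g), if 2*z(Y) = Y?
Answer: -57109782/5414195701 - 2518569*I*√93/10828391402 ≈ -0.010548 - 0.002243*I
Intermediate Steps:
z(Y) = Y/2
g = -143944/1587 (g = -719720/7935 = -719720*1/7935 = -143944/1587 ≈ -90.702)
1/(p(a(8, z(0))) + g) = 1/(√(-380 + 8) - 143944/1587) = 1/(√(-372) - 143944/1587) = 1/(2*I*√93 - 143944/1587) = 1/(-143944/1587 + 2*I*√93)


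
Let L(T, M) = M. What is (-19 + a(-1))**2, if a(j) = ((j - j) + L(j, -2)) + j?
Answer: 484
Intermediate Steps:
a(j) = -2 + j (a(j) = ((j - j) - 2) + j = (0 - 2) + j = -2 + j)
(-19 + a(-1))**2 = (-19 + (-2 - 1))**2 = (-19 - 3)**2 = (-22)**2 = 484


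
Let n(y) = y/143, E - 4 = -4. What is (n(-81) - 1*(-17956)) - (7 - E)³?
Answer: 2518578/143 ≈ 17612.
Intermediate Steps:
E = 0 (E = 4 - 4 = 0)
n(y) = y/143 (n(y) = y*(1/143) = y/143)
(n(-81) - 1*(-17956)) - (7 - E)³ = ((1/143)*(-81) - 1*(-17956)) - (7 - 1*0)³ = (-81/143 + 17956) - (7 + 0)³ = 2567627/143 - 1*7³ = 2567627/143 - 1*343 = 2567627/143 - 343 = 2518578/143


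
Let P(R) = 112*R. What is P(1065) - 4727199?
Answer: -4607919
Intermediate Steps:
P(1065) - 4727199 = 112*1065 - 4727199 = 119280 - 4727199 = -4607919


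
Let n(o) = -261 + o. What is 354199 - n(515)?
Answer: 353945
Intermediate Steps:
354199 - n(515) = 354199 - (-261 + 515) = 354199 - 1*254 = 354199 - 254 = 353945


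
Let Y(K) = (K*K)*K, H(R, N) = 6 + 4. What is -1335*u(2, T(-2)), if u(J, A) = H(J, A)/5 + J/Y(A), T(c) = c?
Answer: -9345/4 ≈ -2336.3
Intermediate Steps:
H(R, N) = 10
Y(K) = K³ (Y(K) = K²*K = K³)
u(J, A) = 2 + J/A³ (u(J, A) = 10/5 + J/(A³) = 10*(⅕) + J/A³ = 2 + J/A³)
-1335*u(2, T(-2)) = -1335*(2 + 2/(-2)³) = -1335*(2 + 2*(-⅛)) = -1335*(2 - ¼) = -1335*7/4 = -9345/4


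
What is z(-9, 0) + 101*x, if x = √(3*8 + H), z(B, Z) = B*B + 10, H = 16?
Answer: 91 + 202*√10 ≈ 729.78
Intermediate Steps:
z(B, Z) = 10 + B² (z(B, Z) = B² + 10 = 10 + B²)
x = 2*√10 (x = √(3*8 + 16) = √(24 + 16) = √40 = 2*√10 ≈ 6.3246)
z(-9, 0) + 101*x = (10 + (-9)²) + 101*(2*√10) = (10 + 81) + 202*√10 = 91 + 202*√10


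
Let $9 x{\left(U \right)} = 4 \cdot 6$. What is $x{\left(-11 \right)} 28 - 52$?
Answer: $\frac{68}{3} \approx 22.667$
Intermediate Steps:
$x{\left(U \right)} = \frac{8}{3}$ ($x{\left(U \right)} = \frac{4 \cdot 6}{9} = \frac{1}{9} \cdot 24 = \frac{8}{3}$)
$x{\left(-11 \right)} 28 - 52 = \frac{8}{3} \cdot 28 - 52 = \frac{224}{3} - 52 = \frac{68}{3}$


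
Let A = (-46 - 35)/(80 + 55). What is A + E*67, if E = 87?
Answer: 29142/5 ≈ 5828.4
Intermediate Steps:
A = -⅗ (A = -81/135 = -81*1/135 = -⅗ ≈ -0.60000)
A + E*67 = -⅗ + 87*67 = -⅗ + 5829 = 29142/5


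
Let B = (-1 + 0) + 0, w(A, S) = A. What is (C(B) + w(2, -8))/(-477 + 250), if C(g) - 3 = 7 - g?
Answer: -13/227 ≈ -0.057269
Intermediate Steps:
B = -1 (B = -1 + 0 = -1)
C(g) = 10 - g (C(g) = 3 + (7 - g) = 10 - g)
(C(B) + w(2, -8))/(-477 + 250) = ((10 - 1*(-1)) + 2)/(-477 + 250) = ((10 + 1) + 2)/(-227) = (11 + 2)*(-1/227) = 13*(-1/227) = -13/227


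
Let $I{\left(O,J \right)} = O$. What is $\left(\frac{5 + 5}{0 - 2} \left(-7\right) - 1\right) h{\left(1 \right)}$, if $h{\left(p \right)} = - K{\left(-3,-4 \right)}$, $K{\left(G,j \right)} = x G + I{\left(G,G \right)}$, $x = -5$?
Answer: $-408$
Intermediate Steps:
$K{\left(G,j \right)} = - 4 G$ ($K{\left(G,j \right)} = - 5 G + G = - 4 G$)
$h{\left(p \right)} = -12$ ($h{\left(p \right)} = - \left(-4\right) \left(-3\right) = \left(-1\right) 12 = -12$)
$\left(\frac{5 + 5}{0 - 2} \left(-7\right) - 1\right) h{\left(1 \right)} = \left(\frac{5 + 5}{0 - 2} \left(-7\right) - 1\right) \left(-12\right) = \left(\frac{10}{-2} \left(-7\right) - 1\right) \left(-12\right) = \left(10 \left(- \frac{1}{2}\right) \left(-7\right) - 1\right) \left(-12\right) = \left(\left(-5\right) \left(-7\right) - 1\right) \left(-12\right) = \left(35 - 1\right) \left(-12\right) = 34 \left(-12\right) = -408$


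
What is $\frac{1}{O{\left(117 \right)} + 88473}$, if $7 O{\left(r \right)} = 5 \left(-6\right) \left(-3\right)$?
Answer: $\frac{7}{619401} \approx 1.1301 \cdot 10^{-5}$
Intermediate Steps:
$O{\left(r \right)} = \frac{90}{7}$ ($O{\left(r \right)} = \frac{5 \left(-6\right) \left(-3\right)}{7} = \frac{\left(-30\right) \left(-3\right)}{7} = \frac{1}{7} \cdot 90 = \frac{90}{7}$)
$\frac{1}{O{\left(117 \right)} + 88473} = \frac{1}{\frac{90}{7} + 88473} = \frac{1}{\frac{619401}{7}} = \frac{7}{619401}$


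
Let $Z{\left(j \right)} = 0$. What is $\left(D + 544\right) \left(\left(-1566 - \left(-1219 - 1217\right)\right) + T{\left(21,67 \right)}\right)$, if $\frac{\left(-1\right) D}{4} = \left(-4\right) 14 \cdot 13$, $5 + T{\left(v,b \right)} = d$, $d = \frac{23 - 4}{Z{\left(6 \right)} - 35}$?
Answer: $\frac{104564736}{35} \approx 2.9876 \cdot 10^{6}$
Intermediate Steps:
$d = - \frac{19}{35}$ ($d = \frac{23 - 4}{0 - 35} = \frac{19}{-35} = 19 \left(- \frac{1}{35}\right) = - \frac{19}{35} \approx -0.54286$)
$T{\left(v,b \right)} = - \frac{194}{35}$ ($T{\left(v,b \right)} = -5 - \frac{19}{35} = - \frac{194}{35}$)
$D = 2912$ ($D = - 4 \left(-4\right) 14 \cdot 13 = - 4 \left(\left(-56\right) 13\right) = \left(-4\right) \left(-728\right) = 2912$)
$\left(D + 544\right) \left(\left(-1566 - \left(-1219 - 1217\right)\right) + T{\left(21,67 \right)}\right) = \left(2912 + 544\right) \left(\left(-1566 - \left(-1219 - 1217\right)\right) - \frac{194}{35}\right) = 3456 \left(\left(-1566 - -2436\right) - \frac{194}{35}\right) = 3456 \left(\left(-1566 + 2436\right) - \frac{194}{35}\right) = 3456 \left(870 - \frac{194}{35}\right) = 3456 \cdot \frac{30256}{35} = \frac{104564736}{35}$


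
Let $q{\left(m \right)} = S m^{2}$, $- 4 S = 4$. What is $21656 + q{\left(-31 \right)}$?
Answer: $20695$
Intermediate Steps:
$S = -1$ ($S = \left(- \frac{1}{4}\right) 4 = -1$)
$q{\left(m \right)} = - m^{2}$
$21656 + q{\left(-31 \right)} = 21656 - \left(-31\right)^{2} = 21656 - 961 = 20695$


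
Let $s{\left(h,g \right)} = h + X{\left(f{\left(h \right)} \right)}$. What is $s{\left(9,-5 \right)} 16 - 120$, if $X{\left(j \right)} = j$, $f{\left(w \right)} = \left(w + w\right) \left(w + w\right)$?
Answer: $5208$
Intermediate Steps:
$f{\left(w \right)} = 4 w^{2}$ ($f{\left(w \right)} = 2 w 2 w = 4 w^{2}$)
$s{\left(h,g \right)} = h + 4 h^{2}$
$s{\left(9,-5 \right)} 16 - 120 = 9 \left(1 + 4 \cdot 9\right) 16 - 120 = 9 \left(1 + 36\right) 16 - 120 = 9 \cdot 37 \cdot 16 - 120 = 333 \cdot 16 - 120 = 5328 - 120 = 5208$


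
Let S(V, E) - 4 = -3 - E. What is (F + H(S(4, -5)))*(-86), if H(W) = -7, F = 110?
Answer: -8858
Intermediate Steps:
S(V, E) = 1 - E (S(V, E) = 4 + (-3 - E) = 1 - E)
(F + H(S(4, -5)))*(-86) = (110 - 7)*(-86) = 103*(-86) = -8858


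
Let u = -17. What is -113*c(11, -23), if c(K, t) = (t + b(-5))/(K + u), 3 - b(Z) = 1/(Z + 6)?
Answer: -791/2 ≈ -395.50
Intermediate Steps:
b(Z) = 3 - 1/(6 + Z) (b(Z) = 3 - 1/(Z + 6) = 3 - 1/(6 + Z))
c(K, t) = (2 + t)/(-17 + K) (c(K, t) = (t + (17 + 3*(-5))/(6 - 5))/(K - 17) = (t + (17 - 15)/1)/(-17 + K) = (t + 1*2)/(-17 + K) = (t + 2)/(-17 + K) = (2 + t)/(-17 + K))
-113*c(11, -23) = -113*(2 - 23)/(-17 + 11) = -113*(-21)/(-6) = -(-113)*(-21)/6 = -113*7/2 = -791/2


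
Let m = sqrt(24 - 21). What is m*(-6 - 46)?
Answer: -52*sqrt(3) ≈ -90.067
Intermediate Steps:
m = sqrt(3) ≈ 1.7320
m*(-6 - 46) = sqrt(3)*(-6 - 46) = sqrt(3)*(-52) = -52*sqrt(3)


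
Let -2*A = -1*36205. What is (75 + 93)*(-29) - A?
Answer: -45949/2 ≈ -22975.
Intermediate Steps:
A = 36205/2 (A = -(-1)*36205/2 = -½*(-36205) = 36205/2 ≈ 18103.)
(75 + 93)*(-29) - A = (75 + 93)*(-29) - 1*36205/2 = 168*(-29) - 36205/2 = -4872 - 36205/2 = -45949/2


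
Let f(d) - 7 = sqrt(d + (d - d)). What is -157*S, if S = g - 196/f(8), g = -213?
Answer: 1586485/41 - 61544*sqrt(2)/41 ≈ 36572.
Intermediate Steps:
f(d) = 7 + sqrt(d) (f(d) = 7 + sqrt(d + (d - d)) = 7 + sqrt(d + 0) = 7 + sqrt(d))
S = -213 - 196/(7 + 2*sqrt(2)) (S = -213 - 196/(7 + sqrt(8)) = -213 - 196/(7 + 2*sqrt(2)) ≈ -232.94)
-157*S = -157*(-10105/41 + 392*sqrt(2)/41) = 1586485/41 - 61544*sqrt(2)/41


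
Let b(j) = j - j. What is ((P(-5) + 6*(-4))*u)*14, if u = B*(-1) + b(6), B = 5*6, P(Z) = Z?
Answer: 12180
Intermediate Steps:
B = 30
b(j) = 0
u = -30 (u = 30*(-1) + 0 = -30 + 0 = -30)
((P(-5) + 6*(-4))*u)*14 = ((-5 + 6*(-4))*(-30))*14 = ((-5 - 24)*(-30))*14 = -29*(-30)*14 = 870*14 = 12180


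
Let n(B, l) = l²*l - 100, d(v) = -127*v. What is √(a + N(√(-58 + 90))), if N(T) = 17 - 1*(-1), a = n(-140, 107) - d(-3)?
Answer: 2*√306145 ≈ 1106.6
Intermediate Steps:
n(B, l) = -100 + l³ (n(B, l) = l³ - 100 = -100 + l³)
a = 1224562 (a = (-100 + 107³) - (-127)*(-3) = (-100 + 1225043) - 1*381 = 1224943 - 381 = 1224562)
N(T) = 18 (N(T) = 17 + 1 = 18)
√(a + N(√(-58 + 90))) = √(1224562 + 18) = √1224580 = 2*√306145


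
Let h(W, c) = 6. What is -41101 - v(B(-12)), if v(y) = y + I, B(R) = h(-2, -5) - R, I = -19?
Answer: -41100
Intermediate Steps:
B(R) = 6 - R
v(y) = -19 + y (v(y) = y - 19 = -19 + y)
-41101 - v(B(-12)) = -41101 - (-19 + (6 - 1*(-12))) = -41101 - (-19 + (6 + 12)) = -41101 - (-19 + 18) = -41101 - 1*(-1) = -41101 + 1 = -41100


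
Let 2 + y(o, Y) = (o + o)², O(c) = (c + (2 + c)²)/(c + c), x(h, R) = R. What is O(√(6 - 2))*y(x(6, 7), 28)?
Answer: 873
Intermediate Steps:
O(c) = (c + (2 + c)²)/(2*c) (O(c) = (c + (2 + c)²)/((2*c)) = (c + (2 + c)²)*(1/(2*c)) = (c + (2 + c)²)/(2*c))
y(o, Y) = -2 + 4*o² (y(o, Y) = -2 + (o + o)² = -2 + (2*o)² = -2 + 4*o²)
O(√(6 - 2))*y(x(6, 7), 28) = ((√(6 - 2) + (2 + √(6 - 2))²)/(2*(√(6 - 2))))*(-2 + 4*7²) = ((√4 + (2 + √4)²)/(2*(√4)))*(-2 + 4*49) = ((½)*(2 + (2 + 2)²)/2)*(-2 + 196) = ((½)*(½)*(2 + 4²))*194 = ((½)*(½)*(2 + 16))*194 = ((½)*(½)*18)*194 = (9/2)*194 = 873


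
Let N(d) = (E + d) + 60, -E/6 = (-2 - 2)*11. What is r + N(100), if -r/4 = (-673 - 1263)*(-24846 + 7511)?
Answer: -134241816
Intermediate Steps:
E = 264 (E = -6*(-2 - 2)*11 = -(-24)*11 = -6*(-44) = 264)
r = -134242240 (r = -4*(-673 - 1263)*(-24846 + 7511) = -(-7744)*(-17335) = -4*33560560 = -134242240)
N(d) = 324 + d (N(d) = (264 + d) + 60 = 324 + d)
r + N(100) = -134242240 + (324 + 100) = -134242240 + 424 = -134241816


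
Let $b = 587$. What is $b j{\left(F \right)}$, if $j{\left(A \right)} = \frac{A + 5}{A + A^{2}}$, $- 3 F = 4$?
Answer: $\frac{19371}{4} \approx 4842.8$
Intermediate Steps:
$F = - \frac{4}{3}$ ($F = \left(- \frac{1}{3}\right) 4 = - \frac{4}{3} \approx -1.3333$)
$j{\left(A \right)} = \frac{5 + A}{A + A^{2}}$
$b j{\left(F \right)} = 587 \frac{5 - \frac{4}{3}}{\left(- \frac{4}{3}\right) \left(1 - \frac{4}{3}\right)} = 587 \left(\left(- \frac{3}{4}\right) \frac{1}{- \frac{1}{3}} \cdot \frac{11}{3}\right) = 587 \left(\left(- \frac{3}{4}\right) \left(-3\right) \frac{11}{3}\right) = 587 \cdot \frac{33}{4} = \frac{19371}{4}$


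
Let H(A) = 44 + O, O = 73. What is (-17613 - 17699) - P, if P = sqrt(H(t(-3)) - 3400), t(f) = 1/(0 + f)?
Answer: -35312 - 7*I*sqrt(67) ≈ -35312.0 - 57.297*I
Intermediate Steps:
t(f) = 1/f
H(A) = 117 (H(A) = 44 + 73 = 117)
P = 7*I*sqrt(67) (P = sqrt(117 - 3400) = sqrt(-3283) = 7*I*sqrt(67) ≈ 57.297*I)
(-17613 - 17699) - P = (-17613 - 17699) - 7*I*sqrt(67) = -35312 - 7*I*sqrt(67)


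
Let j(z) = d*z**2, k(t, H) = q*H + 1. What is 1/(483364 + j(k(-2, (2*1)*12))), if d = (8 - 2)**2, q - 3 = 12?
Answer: 1/5174920 ≈ 1.9324e-7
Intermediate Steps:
q = 15 (q = 3 + 12 = 15)
k(t, H) = 1 + 15*H (k(t, H) = 15*H + 1 = 1 + 15*H)
d = 36 (d = 6**2 = 36)
j(z) = 36*z**2
1/(483364 + j(k(-2, (2*1)*12))) = 1/(483364 + 36*(1 + 15*((2*1)*12))**2) = 1/(483364 + 36*(1 + 15*(2*12))**2) = 1/(483364 + 36*(1 + 15*24)**2) = 1/(483364 + 36*(1 + 360)**2) = 1/(483364 + 36*361**2) = 1/(483364 + 36*130321) = 1/(483364 + 4691556) = 1/5174920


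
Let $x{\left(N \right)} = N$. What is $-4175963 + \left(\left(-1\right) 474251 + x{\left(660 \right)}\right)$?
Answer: $-4649554$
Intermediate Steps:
$-4175963 + \left(\left(-1\right) 474251 + x{\left(660 \right)}\right) = -4175963 + \left(\left(-1\right) 474251 + 660\right) = -4175963 + \left(-474251 + 660\right) = -4175963 - 473591 = -4649554$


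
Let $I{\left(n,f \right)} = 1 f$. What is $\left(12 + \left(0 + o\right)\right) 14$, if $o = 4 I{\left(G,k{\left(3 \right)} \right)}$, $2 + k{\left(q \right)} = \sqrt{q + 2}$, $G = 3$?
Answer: $56 + 56 \sqrt{5} \approx 181.22$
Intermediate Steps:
$k{\left(q \right)} = -2 + \sqrt{2 + q}$ ($k{\left(q \right)} = -2 + \sqrt{q + 2} = -2 + \sqrt{2 + q}$)
$I{\left(n,f \right)} = f$
$o = -8 + 4 \sqrt{5}$ ($o = 4 \left(-2 + \sqrt{2 + 3}\right) = 4 \left(-2 + \sqrt{5}\right) = -8 + 4 \sqrt{5} \approx 0.94427$)
$\left(12 + \left(0 + o\right)\right) 14 = \left(12 - \left(8 - 4 \sqrt{5}\right)\right) 14 = \left(4 + 4 \sqrt{5}\right) 14 = 56 + 56 \sqrt{5}$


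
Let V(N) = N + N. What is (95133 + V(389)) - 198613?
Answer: -102702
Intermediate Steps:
V(N) = 2*N
(95133 + V(389)) - 198613 = (95133 + 2*389) - 198613 = (95133 + 778) - 198613 = 95911 - 198613 = -102702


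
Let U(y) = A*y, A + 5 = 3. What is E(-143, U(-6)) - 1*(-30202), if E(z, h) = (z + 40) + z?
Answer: 29956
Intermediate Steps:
A = -2 (A = -5 + 3 = -2)
U(y) = -2*y
E(z, h) = 40 + 2*z (E(z, h) = (40 + z) + z = 40 + 2*z)
E(-143, U(-6)) - 1*(-30202) = (40 + 2*(-143)) - 1*(-30202) = (40 - 286) + 30202 = -246 + 30202 = 29956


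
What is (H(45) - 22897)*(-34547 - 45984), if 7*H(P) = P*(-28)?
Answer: 1858413887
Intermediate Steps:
H(P) = -4*P (H(P) = (P*(-28))/7 = (-28*P)/7 = -4*P)
(H(45) - 22897)*(-34547 - 45984) = (-4*45 - 22897)*(-34547 - 45984) = (-180 - 22897)*(-80531) = -23077*(-80531) = 1858413887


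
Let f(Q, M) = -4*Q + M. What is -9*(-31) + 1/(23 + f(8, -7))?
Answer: 4463/16 ≈ 278.94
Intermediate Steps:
f(Q, M) = M - 4*Q
-9*(-31) + 1/(23 + f(8, -7)) = -9*(-31) + 1/(23 + (-7 - 4*8)) = 279 + 1/(23 + (-7 - 32)) = 279 + 1/(23 - 39) = 279 + 1/(-16) = 279 - 1/16 = 4463/16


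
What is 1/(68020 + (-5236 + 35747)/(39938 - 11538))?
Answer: 28400/1931798511 ≈ 1.4701e-5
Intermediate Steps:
1/(68020 + (-5236 + 35747)/(39938 - 11538)) = 1/(68020 + 30511/28400) = 1/(1931798511/28400) = 28400/1931798511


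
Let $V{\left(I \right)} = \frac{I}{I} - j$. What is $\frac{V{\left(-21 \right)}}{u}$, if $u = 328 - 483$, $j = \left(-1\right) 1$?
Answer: $- \frac{2}{155} \approx -0.012903$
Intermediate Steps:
$j = -1$
$u = -155$
$V{\left(I \right)} = 2$ ($V{\left(I \right)} = \frac{I}{I} - -1 = 1 + 1 = 2$)
$\frac{V{\left(-21 \right)}}{u} = \frac{2}{-155} = 2 \left(- \frac{1}{155}\right) = - \frac{2}{155}$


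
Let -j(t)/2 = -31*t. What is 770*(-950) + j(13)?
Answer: -730694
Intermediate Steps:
j(t) = 62*t (j(t) = -(-62)*t = 62*t)
770*(-950) + j(13) = 770*(-950) + 62*13 = -731500 + 806 = -730694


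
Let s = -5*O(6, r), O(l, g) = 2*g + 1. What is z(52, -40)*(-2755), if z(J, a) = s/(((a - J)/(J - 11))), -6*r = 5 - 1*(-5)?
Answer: 3953425/276 ≈ 14324.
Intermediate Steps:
r = -5/3 (r = -(5 - 1*(-5))/6 = -(5 + 5)/6 = -⅙*10 = -5/3 ≈ -1.6667)
O(l, g) = 1 + 2*g
s = 35/3 (s = -5*(1 + 2*(-5/3)) = -5*(1 - 10/3) = -5*(-7/3) = 35/3 ≈ 11.667)
z(J, a) = 35*(-11 + J)/(3*(a - J)) (z(J, a) = 35/(3*(((a - J)/(J - 11)))) = 35/(3*(((a - J)/(-11 + J)))) = 35*((-11 + J)/(a - J))/3 = 35*(-11 + J)/(3*(a - J)))
z(52, -40)*(-2755) = (35*(11 - 1*52)/(3*(52 - 1*(-40))))*(-2755) = (35*(11 - 52)/(3*(52 + 40)))*(-2755) = ((35/3)*(-41)/92)*(-2755) = ((35/3)*(1/92)*(-41))*(-2755) = -1435/276*(-2755) = 3953425/276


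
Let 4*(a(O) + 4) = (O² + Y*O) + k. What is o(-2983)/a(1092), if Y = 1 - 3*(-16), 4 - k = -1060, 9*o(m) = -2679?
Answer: -893/935265 ≈ -0.00095481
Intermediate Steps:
o(m) = -893/3 (o(m) = (⅑)*(-2679) = -893/3)
k = 1064 (k = 4 - 1*(-1060) = 4 + 1060 = 1064)
Y = 49 (Y = 1 + 48 = 49)
a(O) = 262 + O²/4 + 49*O/4 (a(O) = -4 + ((O² + 49*O) + 1064)/4 = -4 + (1064 + O² + 49*O)/4 = -4 + (266 + O²/4 + 49*O/4) = 262 + O²/4 + 49*O/4)
o(-2983)/a(1092) = -893/(3*(262 + (¼)*1092² + (49/4)*1092)) = -893/(3*(262 + (¼)*1192464 + 13377)) = -893/(3*(262 + 298116 + 13377)) = -893/3/311755 = -893/3*1/311755 = -893/935265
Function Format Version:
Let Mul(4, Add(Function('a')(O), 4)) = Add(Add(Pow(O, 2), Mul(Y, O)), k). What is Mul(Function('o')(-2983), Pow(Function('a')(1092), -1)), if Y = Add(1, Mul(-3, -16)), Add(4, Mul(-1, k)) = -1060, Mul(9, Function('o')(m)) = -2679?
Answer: Rational(-893, 935265) ≈ -0.00095481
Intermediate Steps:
Function('o')(m) = Rational(-893, 3) (Function('o')(m) = Mul(Rational(1, 9), -2679) = Rational(-893, 3))
k = 1064 (k = Add(4, Mul(-1, -1060)) = Add(4, 1060) = 1064)
Y = 49 (Y = Add(1, 48) = 49)
Function('a')(O) = Add(262, Mul(Rational(1, 4), Pow(O, 2)), Mul(Rational(49, 4), O)) (Function('a')(O) = Add(-4, Mul(Rational(1, 4), Add(Add(Pow(O, 2), Mul(49, O)), 1064))) = Add(-4, Mul(Rational(1, 4), Add(1064, Pow(O, 2), Mul(49, O)))) = Add(-4, Add(266, Mul(Rational(1, 4), Pow(O, 2)), Mul(Rational(49, 4), O))) = Add(262, Mul(Rational(1, 4), Pow(O, 2)), Mul(Rational(49, 4), O)))
Mul(Function('o')(-2983), Pow(Function('a')(1092), -1)) = Mul(Rational(-893, 3), Pow(Add(262, Mul(Rational(1, 4), Pow(1092, 2)), Mul(Rational(49, 4), 1092)), -1)) = Mul(Rational(-893, 3), Pow(Add(262, Mul(Rational(1, 4), 1192464), 13377), -1)) = Mul(Rational(-893, 3), Pow(Add(262, 298116, 13377), -1)) = Mul(Rational(-893, 3), Pow(311755, -1)) = Mul(Rational(-893, 3), Rational(1, 311755)) = Rational(-893, 935265)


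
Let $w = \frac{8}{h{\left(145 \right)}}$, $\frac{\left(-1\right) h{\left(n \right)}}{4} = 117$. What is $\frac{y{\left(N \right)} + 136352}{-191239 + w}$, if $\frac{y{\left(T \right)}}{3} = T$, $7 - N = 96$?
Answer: $- \frac{3184389}{4474993} \approx -0.7116$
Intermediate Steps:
$N = -89$ ($N = 7 - 96 = -89$)
$y{\left(T \right)} = 3 T$
$h{\left(n \right)} = -468$ ($h{\left(n \right)} = \left(-4\right) 117 = -468$)
$w = - \frac{2}{117}$ ($w = \frac{8}{-468} = 8 \left(- \frac{1}{468}\right) = - \frac{2}{117} \approx -0.017094$)
$\frac{y{\left(N \right)} + 136352}{-191239 + w} = \frac{3 \left(-89\right) + 136352}{-191239 - \frac{2}{117}} = \frac{-267 + 136352}{- \frac{22374965}{117}} = 136085 \left(- \frac{117}{22374965}\right) = - \frac{3184389}{4474993}$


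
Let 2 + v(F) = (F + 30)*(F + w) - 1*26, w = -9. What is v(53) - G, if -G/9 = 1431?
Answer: 16503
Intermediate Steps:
G = -12879 (G = -9*1431 = -12879)
v(F) = -28 + (-9 + F)*(30 + F) (v(F) = -2 + ((F + 30)*(F - 9) - 1*26) = -2 + ((30 + F)*(-9 + F) - 26) = -2 + ((-9 + F)*(30 + F) - 26) = -2 + (-26 + (-9 + F)*(30 + F)) = -28 + (-9 + F)*(30 + F))
v(53) - G = (-298 + 53² + 21*53) - 1*(-12879) = (-298 + 2809 + 1113) + 12879 = 3624 + 12879 = 16503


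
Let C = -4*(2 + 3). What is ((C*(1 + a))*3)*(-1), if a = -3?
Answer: -120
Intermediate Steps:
C = -20 (C = -4*5 = -20)
((C*(1 + a))*3)*(-1) = (-20*(1 - 3)*3)*(-1) = (-20*(-2)*3)*(-1) = (40*3)*(-1) = 120*(-1) = -120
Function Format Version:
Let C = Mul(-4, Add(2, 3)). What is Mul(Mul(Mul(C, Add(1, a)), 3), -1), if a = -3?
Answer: -120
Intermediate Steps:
C = -20 (C = Mul(-4, 5) = -20)
Mul(Mul(Mul(C, Add(1, a)), 3), -1) = Mul(Mul(Mul(-20, Add(1, -3)), 3), -1) = Mul(Mul(Mul(-20, -2), 3), -1) = Mul(Mul(40, 3), -1) = Mul(120, -1) = -120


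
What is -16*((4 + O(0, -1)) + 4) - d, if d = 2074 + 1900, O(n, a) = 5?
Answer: -4182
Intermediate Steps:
d = 3974
-16*((4 + O(0, -1)) + 4) - d = -16*((4 + 5) + 4) - 1*3974 = -16*(9 + 4) - 3974 = -16*13 - 3974 = -208 - 3974 = -4182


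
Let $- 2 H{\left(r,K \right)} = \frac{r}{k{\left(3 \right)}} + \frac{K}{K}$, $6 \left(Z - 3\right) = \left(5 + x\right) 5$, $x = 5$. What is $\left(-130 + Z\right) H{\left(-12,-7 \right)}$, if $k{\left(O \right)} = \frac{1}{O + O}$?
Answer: $- \frac{12638}{3} \approx -4212.7$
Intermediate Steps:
$k{\left(O \right)} = \frac{1}{2 O}$
$Z = \frac{34}{3}$ ($Z = 3 + \frac{\left(5 + 5\right) 5}{6} = 3 + \frac{10 \cdot 5}{6} = 3 + \frac{1}{6} \cdot 50 = 3 + \frac{25}{3} = \frac{34}{3} \approx 11.333$)
$H{\left(r,K \right)} = - \frac{1}{2} - 3 r$ ($H{\left(r,K \right)} = - \frac{\frac{r}{\frac{1}{2} \cdot \frac{1}{3}} + \frac{K}{K}}{2} = - \frac{\frac{r}{\frac{1}{2} \cdot \frac{1}{3}} + 1}{2} = - \frac{r \frac{1}{\frac{1}{6}} + 1}{2} = - \frac{r 6 + 1}{2} = - \frac{6 r + 1}{2} = - \frac{1 + 6 r}{2} = - \frac{1}{2} - 3 r$)
$\left(-130 + Z\right) H{\left(-12,-7 \right)} = \left(-130 + \frac{34}{3}\right) \left(- \frac{1}{2} - -36\right) = - \frac{356 \left(- \frac{1}{2} + 36\right)}{3} = \left(- \frac{356}{3}\right) \frac{71}{2} = - \frac{12638}{3}$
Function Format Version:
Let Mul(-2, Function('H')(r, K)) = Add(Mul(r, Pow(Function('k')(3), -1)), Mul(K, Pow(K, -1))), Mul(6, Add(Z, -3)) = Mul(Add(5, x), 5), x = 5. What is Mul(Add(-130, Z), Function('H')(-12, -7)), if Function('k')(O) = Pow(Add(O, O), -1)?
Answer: Rational(-12638, 3) ≈ -4212.7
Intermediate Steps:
Function('k')(O) = Mul(Rational(1, 2), Pow(O, -1)) (Function('k')(O) = Pow(Mul(2, O), -1) = Mul(Rational(1, 2), Pow(O, -1)))
Z = Rational(34, 3) (Z = Add(3, Mul(Rational(1, 6), Mul(Add(5, 5), 5))) = Add(3, Mul(Rational(1, 6), Mul(10, 5))) = Add(3, Mul(Rational(1, 6), 50)) = Add(3, Rational(25, 3)) = Rational(34, 3) ≈ 11.333)
Function('H')(r, K) = Add(Rational(-1, 2), Mul(-3, r)) (Function('H')(r, K) = Mul(Rational(-1, 2), Add(Mul(r, Pow(Mul(Rational(1, 2), Pow(3, -1)), -1)), Mul(K, Pow(K, -1)))) = Mul(Rational(-1, 2), Add(Mul(r, Pow(Mul(Rational(1, 2), Rational(1, 3)), -1)), 1)) = Mul(Rational(-1, 2), Add(Mul(r, Pow(Rational(1, 6), -1)), 1)) = Mul(Rational(-1, 2), Add(Mul(r, 6), 1)) = Mul(Rational(-1, 2), Add(Mul(6, r), 1)) = Mul(Rational(-1, 2), Add(1, Mul(6, r))) = Add(Rational(-1, 2), Mul(-3, r)))
Mul(Add(-130, Z), Function('H')(-12, -7)) = Mul(Add(-130, Rational(34, 3)), Add(Rational(-1, 2), Mul(-3, -12))) = Mul(Rational(-356, 3), Add(Rational(-1, 2), 36)) = Mul(Rational(-356, 3), Rational(71, 2)) = Rational(-12638, 3)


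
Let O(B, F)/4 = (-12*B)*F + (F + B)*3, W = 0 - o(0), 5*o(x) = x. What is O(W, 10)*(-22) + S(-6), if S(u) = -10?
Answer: -2650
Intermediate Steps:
o(x) = x/5
W = 0 (W = 0 - 0/5 = 0 - 1*0 = 0 + 0 = 0)
O(B, F) = 12*B + 12*F - 48*B*F (O(B, F) = 4*((-12*B)*F + (F + B)*3) = 4*(-12*B*F + (B + F)*3) = 4*(-12*B*F + (3*B + 3*F)) = 4*(3*B + 3*F - 12*B*F) = 12*B + 12*F - 48*B*F)
O(W, 10)*(-22) + S(-6) = (12*0 + 12*10 - 48*0*10)*(-22) - 10 = (0 + 120 + 0)*(-22) - 10 = 120*(-22) - 10 = -2640 - 10 = -2650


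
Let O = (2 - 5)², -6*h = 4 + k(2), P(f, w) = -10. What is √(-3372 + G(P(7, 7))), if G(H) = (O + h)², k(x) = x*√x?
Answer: √(-30348 + (25 - √2)²)/3 ≈ 57.534*I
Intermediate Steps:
k(x) = x^(3/2)
h = -⅔ - √2/3 (h = -(4 + 2^(3/2))/6 = -(4 + 2*√2)/6 = -⅔ - √2/3 ≈ -1.1381)
O = 9 (O = (-3)² = 9)
G(H) = (25/3 - √2/3)² (G(H) = (9 + (-⅔ - √2/3))² = (25/3 - √2/3)²)
√(-3372 + G(P(7, 7))) = √(-3372 + (25 - √2)²/9)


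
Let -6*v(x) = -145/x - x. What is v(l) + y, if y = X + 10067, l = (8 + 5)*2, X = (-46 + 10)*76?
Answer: 1144457/156 ≈ 7336.3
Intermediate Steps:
X = -2736 (X = -36*76 = -2736)
l = 26 (l = 13*2 = 26)
v(x) = x/6 + 145/(6*x) (v(x) = -(-145/x - x)/6 = -(-x - 145/x)/6 = x/6 + 145/(6*x))
y = 7331 (y = -2736 + 10067 = 7331)
v(l) + y = (⅙)*(145 + 26²)/26 + 7331 = (⅙)*(1/26)*(145 + 676) + 7331 = (⅙)*(1/26)*821 + 7331 = 821/156 + 7331 = 1144457/156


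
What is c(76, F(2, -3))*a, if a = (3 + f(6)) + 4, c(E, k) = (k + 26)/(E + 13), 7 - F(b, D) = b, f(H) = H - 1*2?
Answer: 341/89 ≈ 3.8315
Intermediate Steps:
f(H) = -2 + H (f(H) = H - 2 = -2 + H)
F(b, D) = 7 - b
c(E, k) = (26 + k)/(13 + E)
a = 11 (a = (3 + (-2 + 6)) + 4 = (3 + 4) + 4 = 7 + 4 = 11)
c(76, F(2, -3))*a = ((26 + (7 - 1*2))/(13 + 76))*11 = ((26 + (7 - 2))/89)*11 = ((26 + 5)/89)*11 = ((1/89)*31)*11 = (31/89)*11 = 341/89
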